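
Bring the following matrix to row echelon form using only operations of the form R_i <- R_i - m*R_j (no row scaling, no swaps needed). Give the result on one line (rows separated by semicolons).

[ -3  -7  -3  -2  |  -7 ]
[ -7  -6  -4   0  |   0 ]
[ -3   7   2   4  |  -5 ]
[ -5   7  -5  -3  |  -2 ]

REF = [-3 -7 -3 -2 -7; 0 31/3 3 14/3 49/3; 0 0 29/31 -10/31 -624/31; 0 0 0 -289/29 -3957/29]

Forward elimination:
R2 <- R2 - (7/3)*R1:  [    0  31/3     3  14/3  49/3 ]
R3 <- R3 - (1)*R1:  [  0  14   5   6   2 ]
R4 <- R4 - (5/3)*R1:  [    0  56/3     0   1/3  29/3 ]
R3 <- R3 - (42/31)*R2:  [       0        0    29/31   -10/31  -624/31 ]
R4 <- R4 - (56/31)*R2:  [       0        0  -168/31  -251/31  -615/31 ]
R4 <- R4 - (-168/29)*R3:  [        0         0         0   -289/29  -3957/29 ]
Row echelon form:
[ -3    -7     -3       -2  |        -7 ]
[  0  31/3      3     14/3  |      49/3 ]
[  0     0  29/31   -10/31  |   -624/31 ]
[  0     0      0  -289/29  |  -3957/29 ]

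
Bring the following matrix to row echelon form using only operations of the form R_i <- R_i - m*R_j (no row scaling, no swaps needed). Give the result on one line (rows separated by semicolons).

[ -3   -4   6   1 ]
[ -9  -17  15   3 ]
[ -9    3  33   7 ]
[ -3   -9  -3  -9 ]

REF = [-3 -4 6 1; 0 -5 -3 0; 0 0 6 4; 0 0 0 -6]

Forward elimination:
R2 <- R2 - (3)*R1:  [  0  -5  -3   0 ]
R3 <- R3 - (3)*R1:  [  0  15  15   4 ]
R4 <- R4 - (1)*R1:  [   0   -5   -9  -10 ]
R3 <- R3 - (-3)*R2:  [ 0  0  6  4 ]
R4 <- R4 - (1)*R2:  [   0    0   -6  -10 ]
R4 <- R4 - (-1)*R3:  [  0   0   0  -6 ]
Row echelon form:
[ -3  -4   6   1 ]
[  0  -5  -3   0 ]
[  0   0   6   4 ]
[  0   0   0  -6 ]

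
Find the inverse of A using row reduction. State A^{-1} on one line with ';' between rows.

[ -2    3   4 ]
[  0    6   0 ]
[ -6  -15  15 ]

Gauss-Jordan on [A | I]:
R1 <- (1/-2)*R1:  [    1  -3/2    -2  |  -1/2     0     0 ]
R3 <- R3 - (-6)*R1:  [   0  -24    3  |   -3    0    1 ]
R2 <- (1/6)*R2:  [   0    1    0  |    0  1/6    0 ]
R1 <- R1 - (-3/2)*R2:  [    1     0    -2  |  -1/2   1/4     0 ]
R3 <- R3 - (-24)*R2:  [  0   0   3  |  -3   4   1 ]
R3 <- (1/3)*R3:  [   0    0    1  |   -1  4/3  1/3 ]
R1 <- R1 - (-2)*R3:  [     1      0      0  |   -5/2  35/12    2/3 ]
Right block of [I | A^{-1}] is the inverse:
[ -5/2  35/12  2/3 ]
[    0    1/6    0 ]
[   -1    4/3  1/3 ]

inverse = [-5/2 35/12 2/3; 0 1/6 0; -1 4/3 1/3]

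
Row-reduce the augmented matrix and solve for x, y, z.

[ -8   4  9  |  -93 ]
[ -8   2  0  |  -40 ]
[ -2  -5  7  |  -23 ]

(4, -4, -5)

Forward elimination on [A|b]:
R2 <- R2 - (1)*R1:  [  0  -2  -9  53 ]
R3 <- R3 - (1/4)*R1:  [    0    -6  19/4   1/4 ]
R3 <- R3 - (3)*R2:  [      0       0   127/4  -635/4 ]
Row echelon form:
[ -8   4      9  |     -93 ]
[  0  -2     -9  |      53 ]
[  0   0  127/4  |  -635/4 ]
Back-substitution:
z = (-635/4) / (127/4) = -5
y = (53 - (-9)*(-5)) / -2 = -4
x = (-93 - (4)*(-4) - (9)*(-5)) / -8 = 4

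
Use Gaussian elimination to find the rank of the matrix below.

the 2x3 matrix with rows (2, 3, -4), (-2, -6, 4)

rank(A) = 2

Row reduction:
R2 <- R2 - (-1)*R1:  [  0  -3   0 ]
Row echelon form:
[ 2   3  -4 ]
[ 0  -3   0 ]
Nonzero rows / pivot columns: 2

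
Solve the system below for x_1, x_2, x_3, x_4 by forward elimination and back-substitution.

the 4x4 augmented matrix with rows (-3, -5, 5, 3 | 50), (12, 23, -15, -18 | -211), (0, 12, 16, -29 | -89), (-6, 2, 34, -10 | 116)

(0, -2, 5, 5)

Forward elimination on [A|b]:
R2 <- R2 - (-4)*R1:  [   0    3    5   -6  -11 ]
R4 <- R4 - (2)*R1:  [   0   12   24  -16   16 ]
R3 <- R3 - (4)*R2:  [   0    0   -4   -5  -45 ]
R4 <- R4 - (4)*R2:  [  0   0   4   8  60 ]
R4 <- R4 - (-1)*R3:  [  0   0   0   3  15 ]
Row echelon form:
[ -3  -5   5   3  |   50 ]
[  0   3   5  -6  |  -11 ]
[  0   0  -4  -5  |  -45 ]
[  0   0   0   3  |   15 ]
Back-substitution:
x_4 = (15) / 3 = 5
x_3 = (-45 - (-5)*(5)) / -4 = 5
x_2 = (-11 - (5)*(5) - (-6)*(5)) / 3 = -2
x_1 = (50 - (-5)*(-2) - (5)*(5) - (3)*(5)) / -3 = 0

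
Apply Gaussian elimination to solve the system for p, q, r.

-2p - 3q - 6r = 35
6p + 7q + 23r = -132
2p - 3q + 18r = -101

Forward elimination on [A|b]:
R2 <- R2 - (-3)*R1:  [   0   -2    5  -27 ]
R3 <- R3 - (-1)*R1:  [   0   -6   12  -66 ]
R3 <- R3 - (3)*R2:  [  0   0  -3  15 ]
Row echelon form:
[ -2  -3  -6  |   35 ]
[  0  -2   5  |  -27 ]
[  0   0  -3  |   15 ]
Back-substitution:
r = (15) / -3 = -5
q = (-27 - (5)*(-5)) / -2 = 1
p = (35 - (-3)*(1) - (-6)*(-5)) / -2 = -4

(-4, 1, -5)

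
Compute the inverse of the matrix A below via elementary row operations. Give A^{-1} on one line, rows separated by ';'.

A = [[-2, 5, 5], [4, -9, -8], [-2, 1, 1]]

inverse = [1/8 0 -5/8; -3/2 -1 -1/2; 7/4 1 1/4]

Gauss-Jordan on [A | I]:
R1 <- (1/-2)*R1:  [    1  -5/2  -5/2  |  -1/2     0     0 ]
R2 <- R2 - (4)*R1:  [ 0  1  2  |  2  1  0 ]
R3 <- R3 - (-2)*R1:  [  0  -4  -4  |  -1   0   1 ]
R1 <- R1 - (-5/2)*R2:  [   1    0  5/2  |  9/2  5/2    0 ]
R3 <- R3 - (-4)*R2:  [ 0  0  4  |  7  4  1 ]
R3 <- (1/4)*R3:  [   0    0    1  |  7/4    1  1/4 ]
R1 <- R1 - (5/2)*R3:  [    1     0     0  |   1/8     0  -5/8 ]
R2 <- R2 - (2)*R3:  [    0     1     0  |  -3/2    -1  -1/2 ]
Right block of [I | A^{-1}] is the inverse:
[  1/8   0  -5/8 ]
[ -3/2  -1  -1/2 ]
[  7/4   1   1/4 ]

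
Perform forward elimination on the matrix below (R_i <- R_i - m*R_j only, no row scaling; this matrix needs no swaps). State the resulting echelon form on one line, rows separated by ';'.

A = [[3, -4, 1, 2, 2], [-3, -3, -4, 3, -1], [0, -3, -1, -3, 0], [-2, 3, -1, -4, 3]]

Forward elimination:
R2 <- R2 - (-1)*R1:  [  0  -7  -3   5   1 ]
R4 <- R4 - (-2/3)*R1:  [    0   1/3  -1/3  -8/3  13/3 ]
R3 <- R3 - (3/7)*R2:  [     0      0    2/7  -36/7   -3/7 ]
R4 <- R4 - (-1/21)*R2:  [      0       0  -10/21   -17/7   92/21 ]
R4 <- R4 - (-5/3)*R3:  [    0     0     0   -11  11/3 ]
Row echelon form:
[ 3  -4    1      2     2 ]
[ 0  -7   -3      5     1 ]
[ 0   0  2/7  -36/7  -3/7 ]
[ 0   0    0    -11  11/3 ]

REF = [3 -4 1 2 2; 0 -7 -3 5 1; 0 0 2/7 -36/7 -3/7; 0 0 0 -11 11/3]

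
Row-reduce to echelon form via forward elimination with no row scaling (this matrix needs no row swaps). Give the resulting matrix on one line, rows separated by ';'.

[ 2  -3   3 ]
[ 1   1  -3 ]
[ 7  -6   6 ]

Forward elimination:
R2 <- R2 - (1/2)*R1:  [    0   5/2  -9/2 ]
R3 <- R3 - (7/2)*R1:  [    0   9/2  -9/2 ]
R3 <- R3 - (9/5)*R2:  [    0     0  18/5 ]
Row echelon form:
[ 2   -3     3 ]
[ 0  5/2  -9/2 ]
[ 0    0  18/5 ]

REF = [2 -3 3; 0 5/2 -9/2; 0 0 18/5]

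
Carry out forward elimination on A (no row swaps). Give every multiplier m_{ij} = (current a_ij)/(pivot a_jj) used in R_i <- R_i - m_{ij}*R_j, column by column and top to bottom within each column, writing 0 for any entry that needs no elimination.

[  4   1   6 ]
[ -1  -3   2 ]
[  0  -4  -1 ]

multipliers: -1/4, 0, 16/11

Forward elimination:
R2 <- R2 - (-1/4)*R1:  [     0  -11/4    7/2 ]
R3: entry in column 1 is already 0 -> m_{31} = 0 (no row operation needed)
R3 <- R3 - (16/11)*R2:  [      0       0  -67/11 ]
Multipliers (in order of application): m_{21} = -1/4, m_{31} = 0, m_{32} = 16/11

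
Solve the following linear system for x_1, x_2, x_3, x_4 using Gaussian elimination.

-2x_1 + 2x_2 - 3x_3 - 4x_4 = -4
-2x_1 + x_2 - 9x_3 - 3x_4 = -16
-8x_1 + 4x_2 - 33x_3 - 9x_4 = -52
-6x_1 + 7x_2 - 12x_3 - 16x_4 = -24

(-3, 2, 2, 2)

Forward elimination on [A|b]:
R2 <- R2 - (1)*R1:  [   0   -1   -6    1  -12 ]
R3 <- R3 - (4)*R1:  [   0   -4  -21    7  -36 ]
R4 <- R4 - (3)*R1:  [   0    1   -3   -4  -12 ]
R3 <- R3 - (4)*R2:  [  0   0   3   3  12 ]
R4 <- R4 - (-1)*R2:  [   0    0   -9   -3  -24 ]
R4 <- R4 - (-3)*R3:  [  0   0   0   6  12 ]
Row echelon form:
[ -2   2  -3  -4  |   -4 ]
[  0  -1  -6   1  |  -12 ]
[  0   0   3   3  |   12 ]
[  0   0   0   6  |   12 ]
Back-substitution:
x_4 = (12) / 6 = 2
x_3 = (12 - (3)*(2)) / 3 = 2
x_2 = (-12 - (-6)*(2) - (1)*(2)) / -1 = 2
x_1 = (-4 - (2)*(2) - (-3)*(2) - (-4)*(2)) / -2 = -3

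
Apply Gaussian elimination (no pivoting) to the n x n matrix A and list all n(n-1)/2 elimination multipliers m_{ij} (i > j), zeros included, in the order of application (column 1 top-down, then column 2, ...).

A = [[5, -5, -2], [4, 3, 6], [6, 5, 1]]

multipliers: 4/5, 6/5, 11/7

Forward elimination:
R2 <- R2 - (4/5)*R1:  [    0     7  38/5 ]
R3 <- R3 - (6/5)*R1:  [    0    11  17/5 ]
R3 <- R3 - (11/7)*R2:  [       0        0  -299/35 ]
Multipliers (in order of application): m_{21} = 4/5, m_{31} = 6/5, m_{32} = 11/7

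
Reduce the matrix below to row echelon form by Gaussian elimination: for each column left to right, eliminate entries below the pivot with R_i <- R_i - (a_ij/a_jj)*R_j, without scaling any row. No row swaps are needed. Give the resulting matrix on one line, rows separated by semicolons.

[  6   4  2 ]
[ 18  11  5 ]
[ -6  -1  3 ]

REF = [6 4 2; 0 -1 -1; 0 0 2]

Forward elimination:
R2 <- R2 - (3)*R1:  [  0  -1  -1 ]
R3 <- R3 - (-1)*R1:  [ 0  3  5 ]
R3 <- R3 - (-3)*R2:  [ 0  0  2 ]
Row echelon form:
[ 6   4   2 ]
[ 0  -1  -1 ]
[ 0   0   2 ]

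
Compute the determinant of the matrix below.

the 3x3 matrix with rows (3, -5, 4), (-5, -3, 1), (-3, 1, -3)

det(A) = 58

Forward elimination:
R2 <- R2 - (-5/3)*R1:  [     0  -34/3   23/3 ]
R3 <- R3 - (-1)*R1:  [  0  -4   1 ]
R3 <- R3 - (6/17)*R2:  [      0       0  -29/17 ]
Upper-triangular form:
[ 3     -5       4 ]
[ 0  -34/3    23/3 ]
[ 0      0  -29/17 ]
det(A) = (-1)^0 * (3) * (-34/3) * (-29/17) = 58  (0 row swaps -> sign +1)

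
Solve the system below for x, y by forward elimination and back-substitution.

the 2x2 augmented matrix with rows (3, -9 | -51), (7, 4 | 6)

(-2, 5)

Forward elimination on [A|b]:
R2 <- R2 - (7/3)*R1:  [   0   25  125 ]
Row echelon form:
[ 3  -9  |  -51 ]
[ 0  25  |  125 ]
Back-substitution:
y = (125) / 25 = 5
x = (-51 - (-9)*(5)) / 3 = -2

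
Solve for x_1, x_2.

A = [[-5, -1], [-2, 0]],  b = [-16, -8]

(4, -4)

Forward elimination on [A|b]:
R2 <- R2 - (2/5)*R1:  [    0   2/5  -8/5 ]
Row echelon form:
[ -5   -1  |   -16 ]
[  0  2/5  |  -8/5 ]
Back-substitution:
x_2 = (-8/5) / (2/5) = -4
x_1 = (-16 - (-1)*(-4)) / -5 = 4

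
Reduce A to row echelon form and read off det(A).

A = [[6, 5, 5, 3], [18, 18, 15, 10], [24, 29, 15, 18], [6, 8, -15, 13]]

Forward elimination:
R2 <- R2 - (3)*R1:  [ 0  3  0  1 ]
R3 <- R3 - (4)*R1:  [  0   9  -5   6 ]
R4 <- R4 - (1)*R1:  [   0    3  -20   10 ]
R3 <- R3 - (3)*R2:  [  0   0  -5   3 ]
R4 <- R4 - (1)*R2:  [   0    0  -20    9 ]
R4 <- R4 - (4)*R3:  [  0   0   0  -3 ]
Upper-triangular form:
[ 6  5   5   3 ]
[ 0  3   0   1 ]
[ 0  0  -5   3 ]
[ 0  0   0  -3 ]
det(A) = (-1)^0 * (6) * (3) * (-5) * (-3) = 270  (0 row swaps -> sign +1)

det(A) = 270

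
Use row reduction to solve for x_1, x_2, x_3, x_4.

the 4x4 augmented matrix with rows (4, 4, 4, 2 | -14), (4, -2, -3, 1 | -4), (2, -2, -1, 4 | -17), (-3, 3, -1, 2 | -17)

(0, -2, 1, -5)

Forward elimination on [A|b]:
R2 <- R2 - (1)*R1:  [  0  -6  -7  -1  10 ]
R3 <- R3 - (1/2)*R1:  [   0   -4   -3    3  -10 ]
R4 <- R4 - (-3/4)*R1:  [     0      6      2    7/2  -55/2 ]
R3 <- R3 - (2/3)*R2:  [     0      0    5/3   11/3  -50/3 ]
R4 <- R4 - (-1)*R2:  [     0      0     -5    5/2  -35/2 ]
R4 <- R4 - (-3)*R3:  [      0       0       0    27/2  -135/2 ]
Row echelon form:
[ 4   4    4     2  |     -14 ]
[ 0  -6   -7    -1  |      10 ]
[ 0   0  5/3  11/3  |   -50/3 ]
[ 0   0    0  27/2  |  -135/2 ]
Back-substitution:
x_4 = (-135/2) / (27/2) = -5
x_3 = (-50/3 - (11/3)*(-5)) / (5/3) = 1
x_2 = (10 - (-7)*(1) - (-1)*(-5)) / -6 = -2
x_1 = (-14 - (4)*(-2) - (4)*(1) - (2)*(-5)) / 4 = 0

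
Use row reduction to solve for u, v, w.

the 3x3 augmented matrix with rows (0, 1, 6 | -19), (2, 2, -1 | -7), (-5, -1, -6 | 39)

(-4, -1, -3)

Forward elimination on [A|b]:
R1 <-> R2   (pivot in column 1 was zero)
[  2   2  -1   -7 ]
[  0   1   6  -19 ]
[ -5  -1  -6   39 ]
R3 <- R3 - (-5/2)*R1:  [     0      4  -17/2   43/2 ]
R3 <- R3 - (4)*R2:  [     0      0  -65/2  195/2 ]
Row echelon form:
[ 2  2     -1  |     -7 ]
[ 0  1      6  |    -19 ]
[ 0  0  -65/2  |  195/2 ]
Back-substitution:
w = (195/2) / (-65/2) = -3
v = (-19 - (6)*(-3)) / 1 = -1
u = (-7 - (2)*(-1) - (-1)*(-3)) / 2 = -4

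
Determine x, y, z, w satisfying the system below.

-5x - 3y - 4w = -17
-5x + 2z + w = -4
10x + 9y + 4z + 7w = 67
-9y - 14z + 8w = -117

(2, 5, 4, -2)

Forward elimination on [A|b]:
R2 <- R2 - (1)*R1:  [  0   3   2   5  13 ]
R3 <- R3 - (-2)*R1:  [  0   3   4  -1  33 ]
R3 <- R3 - (1)*R2:  [  0   0   2  -6  20 ]
R4 <- R4 - (-3)*R2:  [   0    0   -8   23  -78 ]
R4 <- R4 - (-4)*R3:  [  0   0   0  -1   2 ]
Row echelon form:
[ -5  -3  0  -4  |  -17 ]
[  0   3  2   5  |   13 ]
[  0   0  2  -6  |   20 ]
[  0   0  0  -1  |    2 ]
Back-substitution:
w = (2) / -1 = -2
z = (20 - (-6)*(-2)) / 2 = 4
y = (13 - (2)*(4) - (5)*(-2)) / 3 = 5
x = (-17 - (-3)*(5) - (-4)*(-2)) / -5 = 2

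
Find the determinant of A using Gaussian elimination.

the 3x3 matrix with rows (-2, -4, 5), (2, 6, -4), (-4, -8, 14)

Forward elimination:
R2 <- R2 - (-1)*R1:  [ 0  2  1 ]
R3 <- R3 - (2)*R1:  [ 0  0  4 ]
Upper-triangular form:
[ -2  -4  5 ]
[  0   2  1 ]
[  0   0  4 ]
det(A) = (-1)^0 * (-2) * (2) * (4) = -16  (0 row swaps -> sign +1)

det(A) = -16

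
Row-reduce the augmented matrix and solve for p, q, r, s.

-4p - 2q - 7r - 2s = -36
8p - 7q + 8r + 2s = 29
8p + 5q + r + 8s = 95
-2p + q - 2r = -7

(5, 3, 0, 5)

Forward elimination on [A|b]:
R2 <- R2 - (-2)*R1:  [   0  -11   -6   -2  -43 ]
R3 <- R3 - (-2)*R1:  [   0    1  -13    4   23 ]
R4 <- R4 - (1/2)*R1:  [   0    2  3/2    1   11 ]
R3 <- R3 - (-1/11)*R2:  [       0        0  -149/11    42/11   210/11 ]
R4 <- R4 - (-2/11)*R2:  [     0      0   9/22   7/11  35/11 ]
R4 <- R4 - (-9/298)*R3:  [       0        0        0  112/149  560/149 ]
Row echelon form:
[ -4   -2       -7       -2  |      -36 ]
[  0  -11       -6       -2  |      -43 ]
[  0    0  -149/11    42/11  |   210/11 ]
[  0    0        0  112/149  |  560/149 ]
Back-substitution:
s = (560/149) / (112/149) = 5
r = (210/11 - (42/11)*(5)) / (-149/11) = 0
q = (-43 - (-6)*(0) - (-2)*(5)) / -11 = 3
p = (-36 - (-2)*(3) - (-7)*(0) - (-2)*(5)) / -4 = 5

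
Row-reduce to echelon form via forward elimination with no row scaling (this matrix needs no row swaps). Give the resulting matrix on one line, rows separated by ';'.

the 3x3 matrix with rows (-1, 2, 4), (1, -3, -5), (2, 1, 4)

Forward elimination:
R2 <- R2 - (-1)*R1:  [  0  -1  -1 ]
R3 <- R3 - (-2)*R1:  [  0   5  12 ]
R3 <- R3 - (-5)*R2:  [ 0  0  7 ]
Row echelon form:
[ -1   2   4 ]
[  0  -1  -1 ]
[  0   0   7 ]

REF = [-1 2 4; 0 -1 -1; 0 0 7]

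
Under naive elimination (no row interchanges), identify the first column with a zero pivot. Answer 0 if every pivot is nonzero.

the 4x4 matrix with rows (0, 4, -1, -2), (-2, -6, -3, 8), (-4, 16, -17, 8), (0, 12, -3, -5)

first zero-pivot column = 1

Naive forward elimination:
Pivot entry (1,1) is zero but row 2 has -2 in column 1 -> naive elimination stops; a row interchange (e.g. R1 <-> R2) would be required here.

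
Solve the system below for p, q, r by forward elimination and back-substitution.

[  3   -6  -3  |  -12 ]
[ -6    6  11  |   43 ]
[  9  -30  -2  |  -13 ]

Forward elimination on [A|b]:
R2 <- R2 - (-2)*R1:  [  0  -6   5  19 ]
R3 <- R3 - (3)*R1:  [   0  -12    7   23 ]
R3 <- R3 - (2)*R2:  [   0    0   -3  -15 ]
Row echelon form:
[ 3  -6  -3  |  -12 ]
[ 0  -6   5  |   19 ]
[ 0   0  -3  |  -15 ]
Back-substitution:
r = (-15) / -3 = 5
q = (19 - (5)*(5)) / -6 = 1
p = (-12 - (-6)*(1) - (-3)*(5)) / 3 = 3

(3, 1, 5)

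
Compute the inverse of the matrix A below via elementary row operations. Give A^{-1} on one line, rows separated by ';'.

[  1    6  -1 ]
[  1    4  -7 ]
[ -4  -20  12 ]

Gauss-Jordan on [A | I]:
R2 <- R2 - (1)*R1:  [  0  -2  -6  |  -1   1   0 ]
R3 <- R3 - (-4)*R1:  [ 0  4  8  |  4  0  1 ]
R2 <- (1/-2)*R2:  [    0     1     3  |   1/2  -1/2     0 ]
R1 <- R1 - (6)*R2:  [   1    0  -19  |   -2    3    0 ]
R3 <- R3 - (4)*R2:  [  0   0  -4  |   2   2   1 ]
R3 <- (1/-4)*R3:  [    0     0     1  |  -1/2  -1/2  -1/4 ]
R1 <- R1 - (-19)*R3:  [     1      0      0  |  -23/2  -13/2  -19/4 ]
R2 <- R2 - (3)*R3:  [   0    1    0  |    2    1  3/4 ]
Right block of [I | A^{-1}] is the inverse:
[ -23/2  -13/2  -19/4 ]
[     2      1    3/4 ]
[  -1/2   -1/2   -1/4 ]

inverse = [-23/2 -13/2 -19/4; 2 1 3/4; -1/2 -1/2 -1/4]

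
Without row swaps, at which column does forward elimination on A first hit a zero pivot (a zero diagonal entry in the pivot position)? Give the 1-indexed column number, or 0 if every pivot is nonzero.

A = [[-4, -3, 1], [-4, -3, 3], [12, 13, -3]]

first zero-pivot column = 2

Naive forward elimination:
R2 <- R2 - (1)*R1:  [ 0  0  2 ]
R3 <- R3 - (-3)*R1:  [ 0  4  0 ]
Matrix at this point:
[ -4  -3  1 ]
[  0   0  2 ]
[  0   4  0 ]
Pivot entry (2,2) is zero but row 3 has 4 in column 2 -> naive elimination stops; a row interchange (e.g. R2 <-> R3) would be required here.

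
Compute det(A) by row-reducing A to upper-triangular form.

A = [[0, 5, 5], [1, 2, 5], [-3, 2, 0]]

det(A) = -35

Forward elimination:
R1 <-> R2   (pivot in column 1 was zero)
[  1  2  5 ]
[  0  5  5 ]
[ -3  2  0 ]
R3 <- R3 - (-3)*R1:  [  0   8  15 ]
R3 <- R3 - (8/5)*R2:  [ 0  0  7 ]
Upper-triangular form:
[ 1  2  5 ]
[ 0  5  5 ]
[ 0  0  7 ]
det(A) = (-1)^1 * (1) * (5) * (7) = -35  (1 row swap -> sign -1)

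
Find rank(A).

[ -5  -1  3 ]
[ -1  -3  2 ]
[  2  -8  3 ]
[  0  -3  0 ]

Row reduction:
R2 <- R2 - (1/5)*R1:  [     0  -14/5    7/5 ]
R3 <- R3 - (-2/5)*R1:  [     0  -42/5   21/5 ]
R3 <- R3 - (3)*R2:  [ 0  0  0 ]
R4 <- R4 - (15/14)*R2:  [    0     0  -3/2 ]
R3 <-> R4   (pivot in column 3 was zero)
[ -5     -1     3 ]
[  0  -14/5   7/5 ]
[  0      0  -3/2 ]
[  0      0     0 ]
Row echelon form:
[ -5     -1     3 ]
[  0  -14/5   7/5 ]
[  0      0  -3/2 ]
[  0      0     0 ]
Nonzero rows / pivot columns: 3

rank(A) = 3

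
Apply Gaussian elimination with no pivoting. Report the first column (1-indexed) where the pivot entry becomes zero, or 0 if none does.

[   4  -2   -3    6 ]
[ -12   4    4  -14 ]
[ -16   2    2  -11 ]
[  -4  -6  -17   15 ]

Naive forward elimination:
R2 <- R2 - (-3)*R1:  [  0  -2  -5   4 ]
R3 <- R3 - (-4)*R1:  [   0   -6  -10   13 ]
R4 <- R4 - (-1)*R1:  [   0   -8  -20   21 ]
R3 <- R3 - (3)*R2:  [ 0  0  5  1 ]
R4 <- R4 - (4)*R2:  [ 0  0  0  5 ]
All pivots nonzero; naive elimination completes without hitting a zero pivot.

first zero-pivot column = 0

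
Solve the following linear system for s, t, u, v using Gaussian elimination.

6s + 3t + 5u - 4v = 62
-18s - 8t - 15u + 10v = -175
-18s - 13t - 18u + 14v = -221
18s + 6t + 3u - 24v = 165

Forward elimination on [A|b]:
R2 <- R2 - (-3)*R1:  [  0   1   0  -2  11 ]
R3 <- R3 - (-3)*R1:  [   0   -4   -3    2  -35 ]
R4 <- R4 - (3)*R1:  [   0   -3  -12  -12  -21 ]
R3 <- R3 - (-4)*R2:  [  0   0  -3  -6   9 ]
R4 <- R4 - (-3)*R2:  [   0    0  -12  -18   12 ]
R4 <- R4 - (4)*R3:  [   0    0    0    6  -24 ]
Row echelon form:
[ 6  3   5  -4  |   62 ]
[ 0  1   0  -2  |   11 ]
[ 0  0  -3  -6  |    9 ]
[ 0  0   0   6  |  -24 ]
Back-substitution:
v = (-24) / 6 = -4
u = (9 - (-6)*(-4)) / -3 = 5
t = (11 - (-2)*(-4)) / 1 = 3
s = (62 - (3)*(3) - (5)*(5) - (-4)*(-4)) / 6 = 2

(2, 3, 5, -4)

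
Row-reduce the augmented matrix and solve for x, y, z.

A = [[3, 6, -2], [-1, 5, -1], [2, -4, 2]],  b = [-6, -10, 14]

(2, -1, 3)

Forward elimination on [A|b]:
R2 <- R2 - (-1/3)*R1:  [    0     7  -5/3   -12 ]
R3 <- R3 - (2/3)*R1:  [    0    -8  10/3    18 ]
R3 <- R3 - (-8/7)*R2:  [    0     0  10/7  30/7 ]
Row echelon form:
[ 3  6    -2  |    -6 ]
[ 0  7  -5/3  |   -12 ]
[ 0  0  10/7  |  30/7 ]
Back-substitution:
z = (30/7) / (10/7) = 3
y = (-12 - (-5/3)*(3)) / 7 = -1
x = (-6 - (6)*(-1) - (-2)*(3)) / 3 = 2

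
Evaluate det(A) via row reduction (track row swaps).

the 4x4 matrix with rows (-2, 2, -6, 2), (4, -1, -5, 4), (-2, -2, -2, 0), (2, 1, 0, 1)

det(A) = 12

Forward elimination:
R2 <- R2 - (-2)*R1:  [   0    3  -17    8 ]
R3 <- R3 - (1)*R1:  [  0  -4   4  -2 ]
R4 <- R4 - (-1)*R1:  [  0   3  -6   3 ]
R3 <- R3 - (-4/3)*R2:  [     0      0  -56/3   26/3 ]
R4 <- R4 - (1)*R2:  [  0   0  11  -5 ]
R4 <- R4 - (-33/56)*R3:  [    0     0     0  3/28 ]
Upper-triangular form:
[ -2  2     -6     2 ]
[  0  3    -17     8 ]
[  0  0  -56/3  26/3 ]
[  0  0      0  3/28 ]
det(A) = (-1)^0 * (-2) * (3) * (-56/3) * (3/28) = 12  (0 row swaps -> sign +1)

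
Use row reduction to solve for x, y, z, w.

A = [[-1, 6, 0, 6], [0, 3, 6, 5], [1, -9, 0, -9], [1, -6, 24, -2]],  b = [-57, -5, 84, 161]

(3, -5, 5, -4)

Forward elimination on [A|b]:
R3 <- R3 - (-1)*R1:  [  0  -3   0  -3  27 ]
R4 <- R4 - (-1)*R1:  [   0    0   24    4  104 ]
R3 <- R3 - (-1)*R2:  [  0   0   6   2  22 ]
R4 <- R4 - (4)*R3:  [  0   0   0  -4  16 ]
Row echelon form:
[ -1  6  0   6  |  -57 ]
[  0  3  6   5  |   -5 ]
[  0  0  6   2  |   22 ]
[  0  0  0  -4  |   16 ]
Back-substitution:
w = (16) / -4 = -4
z = (22 - (2)*(-4)) / 6 = 5
y = (-5 - (6)*(5) - (5)*(-4)) / 3 = -5
x = (-57 - (6)*(-5) - (6)*(-4)) / -1 = 3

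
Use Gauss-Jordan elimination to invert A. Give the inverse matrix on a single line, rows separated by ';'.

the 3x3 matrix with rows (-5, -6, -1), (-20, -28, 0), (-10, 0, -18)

inverse = [-63/10 27/20 7/20; 9/2 -1 -1/4; 7/2 -3/4 -1/4]

Gauss-Jordan on [A | I]:
R1 <- (1/-5)*R1:  [    1   6/5   1/5  |  -1/5     0     0 ]
R2 <- R2 - (-20)*R1:  [  0  -4   4  |  -4   1   0 ]
R3 <- R3 - (-10)*R1:  [   0   12  -16  |   -2    0    1 ]
R2 <- (1/-4)*R2:  [    0     1    -1  |     1  -1/4     0 ]
R1 <- R1 - (6/5)*R2:  [    1     0   7/5  |  -7/5  3/10     0 ]
R3 <- R3 - (12)*R2:  [   0    0   -4  |  -14    3    1 ]
R3 <- (1/-4)*R3:  [    0     0     1  |   7/2  -3/4  -1/4 ]
R1 <- R1 - (7/5)*R3:  [      1       0       0  |  -63/10   27/20    7/20 ]
R2 <- R2 - (-1)*R3:  [    0     1     0  |   9/2    -1  -1/4 ]
Right block of [I | A^{-1}] is the inverse:
[ -63/10  27/20  7/20 ]
[    9/2     -1  -1/4 ]
[    7/2   -3/4  -1/4 ]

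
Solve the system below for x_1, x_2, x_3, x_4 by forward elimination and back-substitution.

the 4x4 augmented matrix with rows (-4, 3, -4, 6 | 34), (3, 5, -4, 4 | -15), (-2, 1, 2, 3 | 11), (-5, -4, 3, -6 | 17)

Forward elimination on [A|b]:
R2 <- R2 - (-3/4)*R1:  [    0  29/4    -7  17/2  21/2 ]
R3 <- R3 - (1/2)*R1:  [    0  -1/2     4     0    -6 ]
R4 <- R4 - (5/4)*R1:  [     0  -31/4      8  -27/2  -51/2 ]
R3 <- R3 - (-2/29)*R2:  [       0        0   102/29    17/29  -153/29 ]
R4 <- R4 - (-31/29)*R2:  [       0        0    15/29  -128/29  -414/29 ]
R4 <- R4 - (5/34)*R3:  [     0      0      0   -9/2  -27/2 ]
Row echelon form:
[ -4     3      -4      6  |       34 ]
[  0  29/4      -7   17/2  |     21/2 ]
[  0     0  102/29  17/29  |  -153/29 ]
[  0     0       0   -9/2  |    -27/2 ]
Back-substitution:
x_4 = (-27/2) / (-9/2) = 3
x_3 = (-153/29 - (17/29)*(3)) / (102/29) = -2
x_2 = (21/2 - (-7)*(-2) - (17/2)*(3)) / (29/4) = -4
x_1 = (34 - (3)*(-4) - (-4)*(-2) - (6)*(3)) / -4 = -5

(-5, -4, -2, 3)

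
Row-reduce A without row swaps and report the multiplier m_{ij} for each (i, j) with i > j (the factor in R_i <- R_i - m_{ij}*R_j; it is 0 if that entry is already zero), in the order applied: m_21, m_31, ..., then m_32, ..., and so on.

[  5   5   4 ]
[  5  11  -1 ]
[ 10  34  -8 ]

Forward elimination:
R2 <- R2 - (1)*R1:  [  0   6  -5 ]
R3 <- R3 - (2)*R1:  [   0   24  -16 ]
R3 <- R3 - (4)*R2:  [ 0  0  4 ]
Multipliers (in order of application): m_{21} = 1, m_{31} = 2, m_{32} = 4

multipliers: 1, 2, 4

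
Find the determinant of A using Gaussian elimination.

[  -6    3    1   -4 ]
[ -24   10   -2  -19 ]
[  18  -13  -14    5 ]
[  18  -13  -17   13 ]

Forward elimination:
R2 <- R2 - (4)*R1:  [  0  -2  -6  -3 ]
R3 <- R3 - (-3)*R1:  [   0   -4  -11   -7 ]
R4 <- R4 - (-3)*R1:  [   0   -4  -14    1 ]
R3 <- R3 - (2)*R2:  [  0   0   1  -1 ]
R4 <- R4 - (2)*R2:  [  0   0  -2   7 ]
R4 <- R4 - (-2)*R3:  [ 0  0  0  5 ]
Upper-triangular form:
[ -6   3   1  -4 ]
[  0  -2  -6  -3 ]
[  0   0   1  -1 ]
[  0   0   0   5 ]
det(A) = (-1)^0 * (-6) * (-2) * (1) * (5) = 60  (0 row swaps -> sign +1)

det(A) = 60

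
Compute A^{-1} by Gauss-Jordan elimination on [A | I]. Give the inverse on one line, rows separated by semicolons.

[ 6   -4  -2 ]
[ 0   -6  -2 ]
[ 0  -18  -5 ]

inverse = [1/6 -4/9 1/9; 0 5/6 -1/3; 0 -3 1]

Gauss-Jordan on [A | I]:
R1 <- (1/6)*R1:  [    1  -2/3  -1/3  |   1/6     0     0 ]
R2 <- (1/-6)*R2:  [    0     1   1/3  |     0  -1/6     0 ]
R1 <- R1 - (-2/3)*R2:  [    1     0  -1/9  |   1/6  -1/9     0 ]
R3 <- R3 - (-18)*R2:  [  0   0   1  |   0  -3   1 ]
R1 <- R1 - (-1/9)*R3:  [    1     0     0  |   1/6  -4/9   1/9 ]
R2 <- R2 - (1/3)*R3:  [    0     1     0  |     0   5/6  -1/3 ]
Right block of [I | A^{-1}] is the inverse:
[ 1/6  -4/9   1/9 ]
[   0   5/6  -1/3 ]
[   0    -3     1 ]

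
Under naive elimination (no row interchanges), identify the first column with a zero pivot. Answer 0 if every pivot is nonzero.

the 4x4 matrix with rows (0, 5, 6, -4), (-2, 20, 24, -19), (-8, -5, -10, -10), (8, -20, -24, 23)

Naive forward elimination:
Pivot entry (1,1) is zero but row 2 has -2 in column 1 -> naive elimination stops; a row interchange (e.g. R1 <-> R2) would be required here.

first zero-pivot column = 1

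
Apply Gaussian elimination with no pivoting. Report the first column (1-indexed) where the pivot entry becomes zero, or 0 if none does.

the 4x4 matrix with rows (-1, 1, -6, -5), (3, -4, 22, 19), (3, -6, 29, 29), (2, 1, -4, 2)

first zero-pivot column = 0

Naive forward elimination:
R2 <- R2 - (-3)*R1:  [  0  -1   4   4 ]
R3 <- R3 - (-3)*R1:  [  0  -3  11  14 ]
R4 <- R4 - (-2)*R1:  [   0    3  -16   -8 ]
R3 <- R3 - (3)*R2:  [  0   0  -1   2 ]
R4 <- R4 - (-3)*R2:  [  0   0  -4   4 ]
R4 <- R4 - (4)*R3:  [  0   0   0  -4 ]
All pivots nonzero; naive elimination completes without hitting a zero pivot.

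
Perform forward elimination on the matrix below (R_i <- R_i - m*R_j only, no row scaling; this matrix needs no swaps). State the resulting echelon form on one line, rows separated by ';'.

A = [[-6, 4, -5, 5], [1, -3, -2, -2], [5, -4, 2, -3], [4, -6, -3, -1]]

Forward elimination:
R2 <- R2 - (-1/6)*R1:  [     0   -7/3  -17/6   -7/6 ]
R3 <- R3 - (-5/6)*R1:  [     0   -2/3  -13/6    7/6 ]
R4 <- R4 - (-2/3)*R1:  [     0  -10/3  -19/3    7/3 ]
R3 <- R3 - (2/7)*R2:  [      0       0  -19/14     3/2 ]
R4 <- R4 - (10/7)*R2:  [     0      0  -16/7      4 ]
R4 <- R4 - (32/19)*R3:  [     0      0      0  28/19 ]
Row echelon form:
[ -6     4      -5      5 ]
[  0  -7/3   -17/6   -7/6 ]
[  0     0  -19/14    3/2 ]
[  0     0       0  28/19 ]

REF = [-6 4 -5 5; 0 -7/3 -17/6 -7/6; 0 0 -19/14 3/2; 0 0 0 28/19]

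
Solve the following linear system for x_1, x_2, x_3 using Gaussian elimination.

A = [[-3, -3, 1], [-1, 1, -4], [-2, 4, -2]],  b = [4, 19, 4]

Forward elimination on [A|b]:
R2 <- R2 - (1/3)*R1:  [     0      2  -13/3   53/3 ]
R3 <- R3 - (2/3)*R1:  [    0     6  -8/3   4/3 ]
R3 <- R3 - (3)*R2:  [      0       0    31/3  -155/3 ]
Row echelon form:
[ -3  -3      1  |       4 ]
[  0   2  -13/3  |    53/3 ]
[  0   0   31/3  |  -155/3 ]
Back-substitution:
x_3 = (-155/3) / (31/3) = -5
x_2 = (53/3 - (-13/3)*(-5)) / 2 = -2
x_1 = (4 - (-3)*(-2) - (1)*(-5)) / -3 = -1

(-1, -2, -5)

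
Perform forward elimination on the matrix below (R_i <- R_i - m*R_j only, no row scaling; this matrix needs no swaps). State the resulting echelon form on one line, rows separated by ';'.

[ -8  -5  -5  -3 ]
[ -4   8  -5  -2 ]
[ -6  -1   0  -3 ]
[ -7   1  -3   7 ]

REF = [-8 -5 -5 -3; 0 21/2 -5/2 -1/2; 0 0 185/42 -13/21; 0 0 0 1897/185]

Forward elimination:
R2 <- R2 - (1/2)*R1:  [    0  21/2  -5/2  -1/2 ]
R3 <- R3 - (3/4)*R1:  [    0  11/4  15/4  -3/4 ]
R4 <- R4 - (7/8)*R1:  [    0  43/8  11/8  77/8 ]
R3 <- R3 - (11/42)*R2:  [      0       0  185/42  -13/21 ]
R4 <- R4 - (43/84)*R2:  [      0       0  223/84  415/42 ]
R4 <- R4 - (223/370)*R3:  [        0         0         0  1897/185 ]
Row echelon form:
[ -8    -5      -5        -3 ]
[  0  21/2    -5/2      -1/2 ]
[  0     0  185/42    -13/21 ]
[  0     0       0  1897/185 ]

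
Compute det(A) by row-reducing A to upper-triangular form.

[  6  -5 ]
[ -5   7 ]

det(A) = 17

Forward elimination:
R2 <- R2 - (-5/6)*R1:  [    0  17/6 ]
Upper-triangular form:
[ 6    -5 ]
[ 0  17/6 ]
det(A) = (-1)^0 * (6) * (17/6) = 17  (0 row swaps -> sign +1)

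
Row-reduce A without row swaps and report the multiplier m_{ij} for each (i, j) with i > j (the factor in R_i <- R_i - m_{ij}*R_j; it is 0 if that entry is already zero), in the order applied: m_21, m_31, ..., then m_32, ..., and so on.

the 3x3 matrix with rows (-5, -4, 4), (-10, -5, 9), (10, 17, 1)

multipliers: 2, -2, 3

Forward elimination:
R2 <- R2 - (2)*R1:  [ 0  3  1 ]
R3 <- R3 - (-2)*R1:  [ 0  9  9 ]
R3 <- R3 - (3)*R2:  [ 0  0  6 ]
Multipliers (in order of application): m_{21} = 2, m_{31} = -2, m_{32} = 3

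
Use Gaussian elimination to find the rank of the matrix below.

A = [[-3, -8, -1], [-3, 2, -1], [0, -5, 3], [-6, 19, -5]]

Row reduction:
R2 <- R2 - (1)*R1:  [  0  10   0 ]
R4 <- R4 - (2)*R1:  [  0  35  -3 ]
R3 <- R3 - (-1/2)*R2:  [ 0  0  3 ]
R4 <- R4 - (7/2)*R2:  [  0   0  -3 ]
R4 <- R4 - (-1)*R3:  [ 0  0  0 ]
Row echelon form:
[ -3  -8  -1 ]
[  0  10   0 ]
[  0   0   3 ]
[  0   0   0 ]
Nonzero rows / pivot columns: 3

rank(A) = 3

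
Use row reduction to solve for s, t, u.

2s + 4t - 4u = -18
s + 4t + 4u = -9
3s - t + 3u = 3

Forward elimination on [A|b]:
R2 <- R2 - (1/2)*R1:  [ 0  2  6  0 ]
R3 <- R3 - (3/2)*R1:  [  0  -7   9  30 ]
R3 <- R3 - (-7/2)*R2:  [  0   0  30  30 ]
Row echelon form:
[ 2  4  -4  |  -18 ]
[ 0  2   6  |    0 ]
[ 0  0  30  |   30 ]
Back-substitution:
u = (30) / 30 = 1
t = (0 - (6)*(1)) / 2 = -3
s = (-18 - (4)*(-3) - (-4)*(1)) / 2 = -1

(-1, -3, 1)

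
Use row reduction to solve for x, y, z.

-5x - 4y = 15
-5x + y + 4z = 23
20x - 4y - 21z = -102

(-3, 0, 2)

Forward elimination on [A|b]:
R2 <- R2 - (1)*R1:  [ 0  5  4  8 ]
R3 <- R3 - (-4)*R1:  [   0  -20  -21  -42 ]
R3 <- R3 - (-4)*R2:  [   0    0   -5  -10 ]
Row echelon form:
[ -5  -4   0  |   15 ]
[  0   5   4  |    8 ]
[  0   0  -5  |  -10 ]
Back-substitution:
z = (-10) / -5 = 2
y = (8 - (4)*(2)) / 5 = 0
x = (15 - (-4)*(0)) / -5 = -3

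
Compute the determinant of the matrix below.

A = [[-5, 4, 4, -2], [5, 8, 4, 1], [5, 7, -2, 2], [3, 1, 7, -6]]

Forward elimination:
R2 <- R2 - (-1)*R1:  [  0  12   8  -1 ]
R3 <- R3 - (-1)*R1:  [  0  11   2   0 ]
R4 <- R4 - (-3/5)*R1:  [     0   17/5   47/5  -36/5 ]
R3 <- R3 - (11/12)*R2:  [     0      0  -16/3  11/12 ]
R4 <- R4 - (17/60)*R2:  [      0       0  107/15  -83/12 ]
R4 <- R4 - (-107/80)*R3:  [         0          0          0  -1821/320 ]
Upper-triangular form:
[ -5   4      4         -2 ]
[  0  12      8         -1 ]
[  0   0  -16/3      11/12 ]
[  0   0      0  -1821/320 ]
det(A) = (-1)^0 * (-5) * (12) * (-16/3) * (-1821/320) = -1821  (0 row swaps -> sign +1)

det(A) = -1821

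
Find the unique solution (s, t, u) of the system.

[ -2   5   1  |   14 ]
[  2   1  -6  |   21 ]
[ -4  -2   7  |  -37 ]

(5, 5, -1)

Forward elimination on [A|b]:
R2 <- R2 - (-1)*R1:  [  0   6  -5  35 ]
R3 <- R3 - (2)*R1:  [   0  -12    5  -65 ]
R3 <- R3 - (-2)*R2:  [  0   0  -5   5 ]
Row echelon form:
[ -2  5   1  |  14 ]
[  0  6  -5  |  35 ]
[  0  0  -5  |   5 ]
Back-substitution:
u = (5) / -5 = -1
t = (35 - (-5)*(-1)) / 6 = 5
s = (14 - (5)*(5) - (1)*(-1)) / -2 = 5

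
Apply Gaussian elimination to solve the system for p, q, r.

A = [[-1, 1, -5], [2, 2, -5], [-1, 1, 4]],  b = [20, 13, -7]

Forward elimination on [A|b]:
R2 <- R2 - (-2)*R1:  [   0    4  -15   53 ]
R3 <- R3 - (1)*R1:  [   0    0    9  -27 ]
Row echelon form:
[ -1  1   -5  |   20 ]
[  0  4  -15  |   53 ]
[  0  0    9  |  -27 ]
Back-substitution:
r = (-27) / 9 = -3
q = (53 - (-15)*(-3)) / 4 = 2
p = (20 - (1)*(2) - (-5)*(-3)) / -1 = -3

(-3, 2, -3)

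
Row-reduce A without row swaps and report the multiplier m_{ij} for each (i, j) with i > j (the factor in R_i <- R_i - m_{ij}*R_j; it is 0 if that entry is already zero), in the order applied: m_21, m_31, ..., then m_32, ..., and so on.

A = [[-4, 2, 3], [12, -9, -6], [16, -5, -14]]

Forward elimination:
R2 <- R2 - (-3)*R1:  [  0  -3   3 ]
R3 <- R3 - (-4)*R1:  [  0   3  -2 ]
R3 <- R3 - (-1)*R2:  [ 0  0  1 ]
Multipliers (in order of application): m_{21} = -3, m_{31} = -4, m_{32} = -1

multipliers: -3, -4, -1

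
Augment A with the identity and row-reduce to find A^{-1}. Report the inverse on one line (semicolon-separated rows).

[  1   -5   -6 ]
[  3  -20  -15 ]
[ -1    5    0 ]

inverse = [5/2 -1 -3/2; 1/2 -1/5 -1/10; -1/6 0 -1/6]

Gauss-Jordan on [A | I]:
R2 <- R2 - (3)*R1:  [  0  -5   3  |  -3   1   0 ]
R3 <- R3 - (-1)*R1:  [  0   0  -6  |   1   0   1 ]
R2 <- (1/-5)*R2:  [    0     1  -3/5  |   3/5  -1/5     0 ]
R1 <- R1 - (-5)*R2:  [  1   0  -9  |   4  -1   0 ]
R3 <- (1/-6)*R3:  [    0     0     1  |  -1/6     0  -1/6 ]
R1 <- R1 - (-9)*R3:  [    1     0     0  |   5/2    -1  -3/2 ]
R2 <- R2 - (-3/5)*R3:  [     0      1      0  |    1/2   -1/5  -1/10 ]
Right block of [I | A^{-1}] is the inverse:
[  5/2    -1   -3/2 ]
[  1/2  -1/5  -1/10 ]
[ -1/6     0   -1/6 ]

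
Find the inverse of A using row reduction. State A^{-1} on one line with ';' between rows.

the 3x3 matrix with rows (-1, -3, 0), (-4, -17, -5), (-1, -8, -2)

inverse = [-2/5 -2/5 1; -1/5 2/15 -1/3; 1 -1/3 1/3]

Gauss-Jordan on [A | I]:
R1 <- (1/-1)*R1:  [  1   3   0  |  -1   0   0 ]
R2 <- R2 - (-4)*R1:  [  0  -5  -5  |  -4   1   0 ]
R3 <- R3 - (-1)*R1:  [  0  -5  -2  |  -1   0   1 ]
R2 <- (1/-5)*R2:  [    0     1     1  |   4/5  -1/5     0 ]
R1 <- R1 - (3)*R2:  [     1      0     -3  |  -17/5    3/5      0 ]
R3 <- R3 - (-5)*R2:  [  0   0   3  |   3  -1   1 ]
R3 <- (1/3)*R3:  [    0     0     1  |     1  -1/3   1/3 ]
R1 <- R1 - (-3)*R3:  [    1     0     0  |  -2/5  -2/5     1 ]
R2 <- R2 - (1)*R3:  [    0     1     0  |  -1/5  2/15  -1/3 ]
Right block of [I | A^{-1}] is the inverse:
[ -2/5  -2/5     1 ]
[ -1/5  2/15  -1/3 ]
[    1  -1/3   1/3 ]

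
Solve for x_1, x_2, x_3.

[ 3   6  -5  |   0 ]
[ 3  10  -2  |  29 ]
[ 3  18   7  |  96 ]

(-5, 5, 3)

Forward elimination on [A|b]:
R2 <- R2 - (1)*R1:  [  0   4   3  29 ]
R3 <- R3 - (1)*R1:  [  0  12  12  96 ]
R3 <- R3 - (3)*R2:  [ 0  0  3  9 ]
Row echelon form:
[ 3  6  -5  |   0 ]
[ 0  4   3  |  29 ]
[ 0  0   3  |   9 ]
Back-substitution:
x_3 = (9) / 3 = 3
x_2 = (29 - (3)*(3)) / 4 = 5
x_1 = (0 - (6)*(5) - (-5)*(3)) / 3 = -5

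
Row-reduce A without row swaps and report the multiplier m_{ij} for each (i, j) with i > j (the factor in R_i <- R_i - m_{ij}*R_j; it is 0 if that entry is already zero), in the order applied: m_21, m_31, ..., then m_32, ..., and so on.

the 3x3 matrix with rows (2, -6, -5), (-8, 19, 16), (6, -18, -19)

Forward elimination:
R2 <- R2 - (-4)*R1:  [  0  -5  -4 ]
R3 <- R3 - (3)*R1:  [  0   0  -4 ]
R3: entry in column 2 is already 0 -> m_{32} = 0 (no row operation needed)
Multipliers (in order of application): m_{21} = -4, m_{31} = 3, m_{32} = 0

multipliers: -4, 3, 0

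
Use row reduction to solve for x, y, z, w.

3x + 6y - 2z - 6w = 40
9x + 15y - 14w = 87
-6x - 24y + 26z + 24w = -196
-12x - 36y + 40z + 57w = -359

Forward elimination on [A|b]:
R2 <- R2 - (3)*R1:  [   0   -3    6    4  -33 ]
R3 <- R3 - (-2)*R1:  [    0   -12    22    12  -116 ]
R4 <- R4 - (-4)*R1:  [    0   -12    32    33  -199 ]
R3 <- R3 - (4)*R2:  [  0   0  -2  -4  16 ]
R4 <- R4 - (4)*R2:  [   0    0    8   17  -67 ]
R4 <- R4 - (-4)*R3:  [  0   0   0   1  -3 ]
Row echelon form:
[ 3   6  -2  -6  |   40 ]
[ 0  -3   6   4  |  -33 ]
[ 0   0  -2  -4  |   16 ]
[ 0   0   0   1  |   -3 ]
Back-substitution:
w = (-3) / 1 = -3
z = (16 - (-4)*(-3)) / -2 = -2
y = (-33 - (6)*(-2) - (4)*(-3)) / -3 = 3
x = (40 - (6)*(3) - (-2)*(-2) - (-6)*(-3)) / 3 = 0

(0, 3, -2, -3)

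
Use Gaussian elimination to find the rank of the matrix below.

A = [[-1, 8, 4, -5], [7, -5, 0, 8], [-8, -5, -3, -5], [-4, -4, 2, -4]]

rank(A) = 3

Row reduction:
R2 <- R2 - (-7)*R1:  [   0   51   28  -27 ]
R3 <- R3 - (8)*R1:  [   0  -69  -35   35 ]
R4 <- R4 - (4)*R1:  [   0  -36  -14   16 ]
R3 <- R3 - (-23/17)*R2:  [      0       0   49/17  -26/17 ]
R4 <- R4 - (-12/17)*R2:  [      0       0   98/17  -52/17 ]
R4 <- R4 - (2)*R3:  [ 0  0  0  0 ]
Row echelon form:
[ -1   8      4      -5 ]
[  0  51     28     -27 ]
[  0   0  49/17  -26/17 ]
[  0   0      0       0 ]
Nonzero rows / pivot columns: 3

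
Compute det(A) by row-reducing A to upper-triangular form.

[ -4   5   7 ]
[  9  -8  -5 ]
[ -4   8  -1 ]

Forward elimination:
R2 <- R2 - (-9/4)*R1:  [    0  13/4  43/4 ]
R3 <- R3 - (1)*R1:  [  0   3  -8 ]
R3 <- R3 - (12/13)*R2:  [       0        0  -233/13 ]
Upper-triangular form:
[ -4     5        7 ]
[  0  13/4     43/4 ]
[  0     0  -233/13 ]
det(A) = (-1)^0 * (-4) * (13/4) * (-233/13) = 233  (0 row swaps -> sign +1)

det(A) = 233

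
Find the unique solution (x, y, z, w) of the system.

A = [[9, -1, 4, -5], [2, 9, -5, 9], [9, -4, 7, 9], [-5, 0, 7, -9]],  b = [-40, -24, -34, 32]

(-5, -1, 1, 0)

Forward elimination on [A|b]:
R2 <- R2 - (2/9)*R1:  [      0    83/9   -53/9    91/9  -136/9 ]
R3 <- R3 - (1)*R1:  [  0  -3   3  14   6 ]
R4 <- R4 - (-5/9)*R1:  [      0    -5/9    83/9  -106/9    88/9 ]
R3 <- R3 - (-27/83)*R2:  [       0        0    90/83  1435/83    90/83 ]
R4 <- R4 - (-5/83)*R2:  [       0        0   736/83  -927/83   736/83 ]
R4 <- R4 - (368/45)*R3:  [       0        0        0  -1373/9        0 ]
Row echelon form:
[ 9    -1      4       -5  |     -40 ]
[ 0  83/9  -53/9     91/9  |  -136/9 ]
[ 0     0  90/83  1435/83  |   90/83 ]
[ 0     0      0  -1373/9  |       0 ]
Back-substitution:
w = (0) / (-1373/9) = 0
z = (90/83 - (1435/83)*(0)) / (90/83) = 1
y = (-136/9 - (-53/9)*(1) - (91/9)*(0)) / (83/9) = -1
x = (-40 - (-1)*(-1) - (4)*(1) - (-5)*(0)) / 9 = -5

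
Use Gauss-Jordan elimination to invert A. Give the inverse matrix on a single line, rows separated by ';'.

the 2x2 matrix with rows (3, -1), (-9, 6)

inverse = [2/3 1/9; 1 1/3]

Gauss-Jordan on [A | I]:
R1 <- (1/3)*R1:  [    1  -1/3  |   1/3     0 ]
R2 <- R2 - (-9)*R1:  [ 0  3  |  3  1 ]
R2 <- (1/3)*R2:  [   0    1  |    1  1/3 ]
R1 <- R1 - (-1/3)*R2:  [   1    0  |  2/3  1/9 ]
Right block of [I | A^{-1}] is the inverse:
[ 2/3  1/9 ]
[   1  1/3 ]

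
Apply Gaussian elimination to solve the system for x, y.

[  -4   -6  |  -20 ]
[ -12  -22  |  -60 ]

Forward elimination on [A|b]:
R2 <- R2 - (3)*R1:  [  0  -4   0 ]
Row echelon form:
[ -4  -6  |  -20 ]
[  0  -4  |    0 ]
Back-substitution:
y = (0) / -4 = 0
x = (-20 - (-6)*(0)) / -4 = 5

(5, 0)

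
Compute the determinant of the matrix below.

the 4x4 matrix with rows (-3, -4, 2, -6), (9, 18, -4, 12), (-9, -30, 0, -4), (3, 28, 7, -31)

det(A) = -72

Forward elimination:
R2 <- R2 - (-3)*R1:  [  0   6   2  -6 ]
R3 <- R3 - (3)*R1:  [   0  -18   -6   14 ]
R4 <- R4 - (-1)*R1:  [   0   24    9  -37 ]
R3 <- R3 - (-3)*R2:  [  0   0   0  -4 ]
R4 <- R4 - (4)*R2:  [   0    0    1  -13 ]
R3 <-> R4   (pivot in column 3 was zero)
[ -3  -4  2   -6 ]
[  0   6  2   -6 ]
[  0   0  1  -13 ]
[  0   0  0   -4 ]
Upper-triangular form:
[ -3  -4  2   -6 ]
[  0   6  2   -6 ]
[  0   0  1  -13 ]
[  0   0  0   -4 ]
det(A) = (-1)^1 * (-3) * (6) * (1) * (-4) = -72  (1 row swap -> sign -1)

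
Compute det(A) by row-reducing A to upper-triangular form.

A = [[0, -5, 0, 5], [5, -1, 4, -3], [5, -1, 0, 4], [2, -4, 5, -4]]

Forward elimination:
R1 <-> R2   (pivot in column 1 was zero)
[ 5  -1  4  -3 ]
[ 0  -5  0   5 ]
[ 5  -1  0   4 ]
[ 2  -4  5  -4 ]
R3 <- R3 - (1)*R1:  [  0   0  -4   7 ]
R4 <- R4 - (2/5)*R1:  [     0  -18/5   17/5  -14/5 ]
R4 <- R4 - (18/25)*R2:  [     0      0   17/5  -32/5 ]
R4 <- R4 - (-17/20)*R3:  [     0      0      0  -9/20 ]
Upper-triangular form:
[ 5  -1   4     -3 ]
[ 0  -5   0      5 ]
[ 0   0  -4      7 ]
[ 0   0   0  -9/20 ]
det(A) = (-1)^1 * (5) * (-5) * (-4) * (-9/20) = 45  (1 row swap -> sign -1)

det(A) = 45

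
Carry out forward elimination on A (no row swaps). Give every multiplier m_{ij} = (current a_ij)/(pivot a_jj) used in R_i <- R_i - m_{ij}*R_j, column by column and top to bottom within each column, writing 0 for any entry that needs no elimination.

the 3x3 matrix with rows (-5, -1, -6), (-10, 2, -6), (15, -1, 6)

Forward elimination:
R2 <- R2 - (2)*R1:  [ 0  4  6 ]
R3 <- R3 - (-3)*R1:  [   0   -4  -12 ]
R3 <- R3 - (-1)*R2:  [  0   0  -6 ]
Multipliers (in order of application): m_{21} = 2, m_{31} = -3, m_{32} = -1

multipliers: 2, -3, -1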